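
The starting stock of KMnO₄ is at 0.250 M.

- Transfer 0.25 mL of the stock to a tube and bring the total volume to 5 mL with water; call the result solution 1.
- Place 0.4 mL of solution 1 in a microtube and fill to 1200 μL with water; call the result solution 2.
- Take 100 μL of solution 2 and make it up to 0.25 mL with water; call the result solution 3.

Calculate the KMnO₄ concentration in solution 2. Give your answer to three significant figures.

Step 1: 0.25 mL brought to 5 mL → factor 5/0.25 = 20
Step 2: 0.4 mL brought to 1200 μL → factor 1.2/0.4 = 3
Dilution factor through solution 2 = 20 × 3 = 60
[solution 2] = 0.250 M / 60 = 0.00417 M

0.00417 M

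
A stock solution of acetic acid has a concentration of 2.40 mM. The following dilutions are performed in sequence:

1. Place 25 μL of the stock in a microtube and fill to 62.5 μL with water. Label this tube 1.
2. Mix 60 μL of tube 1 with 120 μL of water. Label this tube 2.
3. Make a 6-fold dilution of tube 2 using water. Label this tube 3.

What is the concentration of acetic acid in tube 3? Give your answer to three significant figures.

0.0533 mM

Step 1: 25 μL brought to 62.5 μL → factor 62.5/25 = 2.5
Step 2: 60 μL + 120 μL = 180 μL total → factor 180/60 = 3
Step 3: 6-fold → factor 6
Overall dilution factor = 2.5 × 3 × 6 = 45
Final = 2.40 mM / 45 = 0.0533 mM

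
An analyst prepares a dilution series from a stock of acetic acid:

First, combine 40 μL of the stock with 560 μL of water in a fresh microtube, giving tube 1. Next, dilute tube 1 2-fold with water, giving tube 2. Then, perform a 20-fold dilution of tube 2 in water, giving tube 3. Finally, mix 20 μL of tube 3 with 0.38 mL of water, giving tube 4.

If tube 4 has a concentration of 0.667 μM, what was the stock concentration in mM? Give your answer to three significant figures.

Step 1: 40 μL + 560 μL = 600 μL total → factor 600/40 = 15
Step 2: 2-fold → factor 2
Step 3: 20-fold → factor 20
Step 4: 20 μL + 0.38 mL = 400 μL total → factor 400/20 = 20
Overall dilution factor = 15 × 2 × 20 × 20 = 12000
Stock = 0.667 μM × 12000 = 8004 μM = 8.00 mM

8.00 mM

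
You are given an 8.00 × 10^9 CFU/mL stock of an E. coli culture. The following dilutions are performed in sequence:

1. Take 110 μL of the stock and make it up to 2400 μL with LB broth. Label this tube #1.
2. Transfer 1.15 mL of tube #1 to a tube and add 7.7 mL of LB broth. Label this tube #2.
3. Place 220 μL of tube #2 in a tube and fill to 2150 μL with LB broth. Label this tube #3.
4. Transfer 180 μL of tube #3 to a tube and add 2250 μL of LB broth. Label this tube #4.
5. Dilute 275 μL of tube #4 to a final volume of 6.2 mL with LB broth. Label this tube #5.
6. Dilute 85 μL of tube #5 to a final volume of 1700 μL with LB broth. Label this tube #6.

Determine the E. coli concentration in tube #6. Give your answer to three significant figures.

801 CFU/mL

Step 1: 110 μL brought to 2400 μL → factor 2400/110 = 21.818
Step 2: 1.15 mL + 7.7 mL = 8.85 mL total → factor 8.85/1.15 = 7.6957
Step 3: 220 μL brought to 2150 μL → factor 2150/220 = 9.7727
Step 4: 180 μL + 2250 μL = 2430 μL total → factor 2430/180 = 13.5
Step 5: 275 μL brought to 6.2 mL → factor 6200/275 = 22.545
Step 6: 85 μL brought to 1700 μL → factor 1700/85 = 20
Overall dilution factor = 21.818 × 7.6957 × 9.7727 × 13.5 × 22.545 × 20 = 9.9886 × 10^6
Final = 8.00 × 10^9 CFU/mL / 9.9886 × 10^6 = 801 CFU/mL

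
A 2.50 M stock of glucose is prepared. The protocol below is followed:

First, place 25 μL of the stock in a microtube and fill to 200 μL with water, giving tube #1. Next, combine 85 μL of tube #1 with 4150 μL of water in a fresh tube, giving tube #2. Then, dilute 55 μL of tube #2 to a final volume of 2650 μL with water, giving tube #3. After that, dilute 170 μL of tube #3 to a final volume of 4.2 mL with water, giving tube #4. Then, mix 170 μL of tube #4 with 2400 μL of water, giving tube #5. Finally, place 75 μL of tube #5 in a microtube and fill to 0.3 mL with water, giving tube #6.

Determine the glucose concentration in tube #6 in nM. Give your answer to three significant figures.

Step 1: 25 μL brought to 200 μL → factor 200/25 = 8
Step 2: 85 μL + 4150 μL = 4235 μL total → factor 4235/85 = 49.824
Step 3: 55 μL brought to 2650 μL → factor 2650/55 = 48.182
Step 4: 170 μL brought to 4.2 mL → factor 4200/170 = 24.706
Step 5: 170 μL + 2400 μL = 2570 μL total → factor 2570/170 = 15.118
Step 6: 75 μL brought to 0.3 mL → factor 300/75 = 4
Overall dilution factor = 8 × 49.824 × 48.182 × 24.706 × 15.118 × 4 = 2.8691 × 10^7
Final = 2.50 M / 2.8691 × 10^7 = 8.713 × 10^-8 M = 87.1 nM

87.1 nM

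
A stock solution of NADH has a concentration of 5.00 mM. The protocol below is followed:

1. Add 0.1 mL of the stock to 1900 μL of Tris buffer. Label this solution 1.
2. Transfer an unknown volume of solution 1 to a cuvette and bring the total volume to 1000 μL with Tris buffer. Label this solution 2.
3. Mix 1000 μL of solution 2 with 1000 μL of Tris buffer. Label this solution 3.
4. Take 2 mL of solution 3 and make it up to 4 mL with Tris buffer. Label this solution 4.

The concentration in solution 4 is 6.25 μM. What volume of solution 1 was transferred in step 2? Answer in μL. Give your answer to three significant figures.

100 μL

Step 1: 0.1 mL + 1900 μL = 2 mL total → factor 2/0.1 = 20
Step 2: v brought to 1000 μL → factor = 1000 μL/v
Step 3: 1000 μL + 1000 μL = 2000 μL total → factor 2000/1000 = 2
Step 4: 2 mL brought to 4 mL → factor 4/2 = 2
Product of known-step factors = 80
Overall factor = 5.00 mM / (6.25 μM) = 800
Step-2 factor = 800 / 80 = 10
v = 1000 μL / 10 = 100 μL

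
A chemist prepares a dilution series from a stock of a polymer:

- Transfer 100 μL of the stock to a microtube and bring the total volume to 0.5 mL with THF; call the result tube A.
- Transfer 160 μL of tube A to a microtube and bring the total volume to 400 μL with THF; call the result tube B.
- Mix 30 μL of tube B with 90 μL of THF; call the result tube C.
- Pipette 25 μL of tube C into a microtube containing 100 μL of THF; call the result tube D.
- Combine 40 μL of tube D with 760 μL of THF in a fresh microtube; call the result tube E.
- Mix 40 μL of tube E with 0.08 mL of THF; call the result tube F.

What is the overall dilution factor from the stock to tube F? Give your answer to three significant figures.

1.50 × 10^4

Step 1: 100 μL brought to 0.5 mL → factor 500/100 = 5
Step 2: 160 μL brought to 400 μL → factor 400/160 = 2.5
Step 3: 30 μL + 90 μL = 120 μL total → factor 120/30 = 4
Step 4: 25 μL + 100 μL = 125 μL total → factor 125/25 = 5
Step 5: 40 μL + 760 μL = 800 μL total → factor 800/40 = 20
Step 6: 40 μL + 0.08 mL = 120 μL total → factor 120/40 = 3
Overall dilution factor = 5 × 2.5 × 4 × 5 × 20 × 3 = 15000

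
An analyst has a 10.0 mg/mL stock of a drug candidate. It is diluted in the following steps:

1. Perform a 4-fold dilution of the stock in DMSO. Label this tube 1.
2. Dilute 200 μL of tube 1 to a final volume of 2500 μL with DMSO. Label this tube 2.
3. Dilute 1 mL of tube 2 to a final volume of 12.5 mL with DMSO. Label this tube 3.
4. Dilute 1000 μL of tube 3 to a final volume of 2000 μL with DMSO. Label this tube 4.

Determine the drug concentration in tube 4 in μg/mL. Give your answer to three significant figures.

Step 1: 4-fold → factor 4
Step 2: 200 μL brought to 2500 μL → factor 2500/200 = 12.5
Step 3: 1 mL brought to 12.5 mL → factor 12.5/1 = 12.5
Step 4: 1000 μL brought to 2000 μL → factor 2000/1000 = 2
Overall dilution factor = 4 × 12.5 × 12.5 × 2 = 1250
Final = 10.0 mg/mL / 1250 = 0.008000 mg/mL = 8.00 μg/mL

8.00 μg/mL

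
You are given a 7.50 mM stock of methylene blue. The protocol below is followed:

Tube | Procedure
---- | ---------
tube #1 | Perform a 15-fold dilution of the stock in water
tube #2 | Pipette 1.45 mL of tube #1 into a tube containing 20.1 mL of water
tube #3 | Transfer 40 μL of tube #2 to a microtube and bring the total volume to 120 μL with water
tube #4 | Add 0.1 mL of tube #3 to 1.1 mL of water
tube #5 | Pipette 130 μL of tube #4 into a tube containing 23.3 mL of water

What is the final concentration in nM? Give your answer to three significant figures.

5.19 nM

Step 1: 15-fold → factor 15
Step 2: 1.45 mL + 20.1 mL = 21.55 mL total → factor 21.55/1.45 = 14.862
Step 3: 40 μL brought to 120 μL → factor 120/40 = 3
Step 4: 0.1 mL + 1.1 mL = 1.2 mL total → factor 1.2/0.1 = 12
Step 5: 130 μL + 23.3 mL = 23430 μL total → factor 23430/130 = 180.23
Overall dilution factor = 15 × 14.862 × 3 × 12 × 180.23 = 1.4464 × 10^6
Final = 7.50 mM / 1.4464 × 10^6 = 5.185 × 10^-6 mM = 5.19 nM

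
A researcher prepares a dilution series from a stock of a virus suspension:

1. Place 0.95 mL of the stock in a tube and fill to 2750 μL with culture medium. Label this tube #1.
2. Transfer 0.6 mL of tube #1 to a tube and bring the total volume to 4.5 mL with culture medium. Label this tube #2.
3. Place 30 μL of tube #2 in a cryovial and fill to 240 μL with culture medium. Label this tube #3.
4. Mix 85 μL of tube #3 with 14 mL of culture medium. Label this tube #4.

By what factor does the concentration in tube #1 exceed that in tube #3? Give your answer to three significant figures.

Step 1: 0.95 mL brought to 2750 μL → factor 2.75/0.95 = 2.8947
Step 2: 0.6 mL brought to 4.5 mL → factor 4.5/0.6 = 7.5
Step 3: 30 μL brought to 240 μL → factor 240/30 = 8
Dilution factor to tube #1 = 2.8947; to tube #3 = 173.68
[tube #1]/[tube #3] = (factor to tube #3)/(factor to tube #1) = 173.68/2.8947 = 60.0

60.0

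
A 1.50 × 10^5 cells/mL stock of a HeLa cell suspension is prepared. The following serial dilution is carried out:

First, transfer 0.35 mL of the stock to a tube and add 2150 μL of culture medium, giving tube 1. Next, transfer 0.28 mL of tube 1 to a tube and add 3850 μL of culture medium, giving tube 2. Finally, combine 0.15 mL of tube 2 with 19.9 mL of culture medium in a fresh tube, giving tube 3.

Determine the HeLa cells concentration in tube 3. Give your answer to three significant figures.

10.7 cells/mL

Step 1: 0.35 mL + 2150 μL = 2.5 mL total → factor 2.5/0.35 = 7.1429
Step 2: 0.28 mL + 3850 μL = 4.13 mL total → factor 4.13/0.28 = 14.75
Step 3: 0.15 mL + 19.9 mL = 20.05 mL total → factor 20.05/0.15 = 133.67
Overall dilution factor = 7.1429 × 14.75 × 133.67 = 14083
Final = 1.50 × 10^5 cells/mL / 14083 = 10.7 cells/mL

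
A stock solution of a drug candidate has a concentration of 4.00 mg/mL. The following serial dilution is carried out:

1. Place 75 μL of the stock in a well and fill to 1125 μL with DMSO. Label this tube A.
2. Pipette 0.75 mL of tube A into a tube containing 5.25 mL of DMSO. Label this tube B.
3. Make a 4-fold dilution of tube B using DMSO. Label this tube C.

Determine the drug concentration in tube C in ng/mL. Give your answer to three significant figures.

8.33 × 10^3 ng/mL

Step 1: 75 μL brought to 1125 μL → factor 1125/75 = 15
Step 2: 0.75 mL + 5.25 mL = 6 mL total → factor 6/0.75 = 8
Step 3: 4-fold → factor 4
Overall dilution factor = 15 × 8 × 4 = 480
Final = 4.00 mg/mL / 480 = 0.008333 mg/mL = 8.33 × 10^3 ng/mL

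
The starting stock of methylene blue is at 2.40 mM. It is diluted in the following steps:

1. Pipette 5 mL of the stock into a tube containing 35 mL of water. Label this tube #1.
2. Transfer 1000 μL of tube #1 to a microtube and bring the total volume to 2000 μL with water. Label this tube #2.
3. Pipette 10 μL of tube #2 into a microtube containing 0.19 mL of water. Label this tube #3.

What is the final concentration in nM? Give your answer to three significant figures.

Step 1: 5 mL + 35 mL = 40 mL total → factor 40/5 = 8
Step 2: 1000 μL brought to 2000 μL → factor 2000/1000 = 2
Step 3: 10 μL + 0.19 mL = 200 μL total → factor 200/10 = 20
Overall dilution factor = 8 × 2 × 20 = 320
Final = 2.40 mM / 320 = 0.007500 mM = 7.50 × 10^3 nM

7.50 × 10^3 nM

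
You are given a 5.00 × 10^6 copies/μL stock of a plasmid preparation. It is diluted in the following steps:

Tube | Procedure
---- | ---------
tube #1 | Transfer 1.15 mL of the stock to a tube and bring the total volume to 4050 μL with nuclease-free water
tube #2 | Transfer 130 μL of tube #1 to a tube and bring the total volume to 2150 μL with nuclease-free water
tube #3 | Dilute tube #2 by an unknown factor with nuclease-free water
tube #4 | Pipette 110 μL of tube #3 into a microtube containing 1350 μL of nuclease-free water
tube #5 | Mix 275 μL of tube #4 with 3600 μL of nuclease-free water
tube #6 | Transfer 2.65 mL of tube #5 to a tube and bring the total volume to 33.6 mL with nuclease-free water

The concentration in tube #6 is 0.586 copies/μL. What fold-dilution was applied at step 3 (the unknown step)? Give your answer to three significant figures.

61.8-fold

Step 1: 1.15 mL brought to 4050 μL → factor 4.05/1.15 = 3.5217
Step 2: 130 μL brought to 2150 μL → factor 2150/130 = 16.538
Step 3: unknown factor x
Step 4: 110 μL + 1350 μL = 1460 μL total → factor 1460/110 = 13.273
Step 5: 275 μL + 3600 μL = 3875 μL total → factor 3875/275 = 14.091
Step 6: 2.65 mL brought to 33.6 mL → factor 33.6/2.65 = 12.679
Product of known-step factors = 1.3812 × 10^5
Overall factor = 5.00 × 10^6 copies/μL / (0.586 copies/μL) = 8.5324 × 10^6
x = 8.5324 × 10^6 / 1.3812 × 10^5 = 61.8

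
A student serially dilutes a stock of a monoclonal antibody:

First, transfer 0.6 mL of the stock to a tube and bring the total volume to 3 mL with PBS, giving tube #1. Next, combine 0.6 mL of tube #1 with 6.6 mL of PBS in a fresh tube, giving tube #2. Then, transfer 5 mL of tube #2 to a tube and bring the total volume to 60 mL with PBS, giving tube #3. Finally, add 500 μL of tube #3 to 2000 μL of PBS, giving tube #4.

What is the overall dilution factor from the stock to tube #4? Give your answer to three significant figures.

Step 1: 0.6 mL brought to 3 mL → factor 3/0.6 = 5
Step 2: 0.6 mL + 6.6 mL = 7.2 mL total → factor 7.2/0.6 = 12
Step 3: 5 mL brought to 60 mL → factor 60/5 = 12
Step 4: 500 μL + 2000 μL = 2500 μL total → factor 2500/500 = 5
Overall dilution factor = 5 × 12 × 12 × 5 = 3600

3.60 × 10^3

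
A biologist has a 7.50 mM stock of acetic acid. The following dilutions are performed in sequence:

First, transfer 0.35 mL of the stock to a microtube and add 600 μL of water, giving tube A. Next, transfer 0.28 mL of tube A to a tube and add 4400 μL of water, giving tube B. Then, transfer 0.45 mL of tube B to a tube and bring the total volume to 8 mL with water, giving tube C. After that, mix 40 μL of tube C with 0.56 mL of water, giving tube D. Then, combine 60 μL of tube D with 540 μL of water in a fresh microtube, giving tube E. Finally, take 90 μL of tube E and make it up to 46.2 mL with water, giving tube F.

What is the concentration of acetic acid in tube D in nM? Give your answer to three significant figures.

620 nM

Step 1: 0.35 mL + 600 μL = 0.95 mL total → factor 0.95/0.35 = 2.7143
Step 2: 0.28 mL + 4400 μL = 4.68 mL total → factor 4.68/0.28 = 16.714
Step 3: 0.45 mL brought to 8 mL → factor 8/0.45 = 17.778
Step 4: 40 μL + 0.56 mL = 600 μL total → factor 600/40 = 15
Dilution factor through tube D = 2.7143 × 16.714 × 17.778 × 15 = 12098
[tube D] = 7.50 mM / 12098 = 0.0006199 mM = 620 nM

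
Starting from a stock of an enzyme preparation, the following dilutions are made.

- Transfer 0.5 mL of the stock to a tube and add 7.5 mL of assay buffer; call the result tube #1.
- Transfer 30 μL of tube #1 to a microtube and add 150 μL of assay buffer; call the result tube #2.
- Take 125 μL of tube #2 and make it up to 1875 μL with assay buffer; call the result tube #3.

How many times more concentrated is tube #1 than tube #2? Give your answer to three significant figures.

6.00

Step 1: 0.5 mL + 7.5 mL = 8 mL total → factor 8/0.5 = 16
Step 2: 30 μL + 150 μL = 180 μL total → factor 180/30 = 6
Dilution factor to tube #1 = 16; to tube #2 = 96
[tube #1]/[tube #2] = (factor to tube #2)/(factor to tube #1) = 96/16 = 6.00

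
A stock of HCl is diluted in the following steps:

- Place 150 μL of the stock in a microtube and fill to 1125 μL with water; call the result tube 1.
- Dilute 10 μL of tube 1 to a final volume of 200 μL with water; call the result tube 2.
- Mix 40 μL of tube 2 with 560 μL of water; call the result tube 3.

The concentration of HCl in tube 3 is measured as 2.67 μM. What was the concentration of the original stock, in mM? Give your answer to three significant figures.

Step 1: 150 μL brought to 1125 μL → factor 1125/150 = 7.5
Step 2: 10 μL brought to 200 μL → factor 200/10 = 20
Step 3: 40 μL + 560 μL = 600 μL total → factor 600/40 = 15
Overall dilution factor = 7.5 × 20 × 15 = 2250
Stock = 2.67 μM × 2250 = 6008 μM = 6.01 mM

6.01 mM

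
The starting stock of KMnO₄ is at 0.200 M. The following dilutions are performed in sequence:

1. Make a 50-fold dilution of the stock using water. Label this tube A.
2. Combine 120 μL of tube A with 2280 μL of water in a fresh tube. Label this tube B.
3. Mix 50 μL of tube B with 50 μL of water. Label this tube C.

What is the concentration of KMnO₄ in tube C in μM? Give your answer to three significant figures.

100 μM

Step 1: 50-fold → factor 50
Step 2: 120 μL + 2280 μL = 2400 μL total → factor 2400/120 = 20
Step 3: 50 μL + 50 μL = 100 μL total → factor 100/50 = 2
Overall dilution factor = 50 × 20 × 2 = 2000
Final = 0.200 M / 2000 = 0.0001000 M = 100 μM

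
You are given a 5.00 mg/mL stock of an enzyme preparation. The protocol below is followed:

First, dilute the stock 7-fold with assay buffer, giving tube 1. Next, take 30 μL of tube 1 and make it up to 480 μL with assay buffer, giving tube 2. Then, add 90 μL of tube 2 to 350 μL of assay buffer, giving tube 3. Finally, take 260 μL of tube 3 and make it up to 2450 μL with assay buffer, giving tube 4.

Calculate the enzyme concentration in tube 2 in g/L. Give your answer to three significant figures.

Step 1: 7-fold → factor 7
Step 2: 30 μL brought to 480 μL → factor 480/30 = 16
Dilution factor through tube 2 = 7 × 16 = 112
[tube 2] = 5.00 mg/mL / 112 = 0.04464 mg/mL = 0.0446 g/L

0.0446 g/L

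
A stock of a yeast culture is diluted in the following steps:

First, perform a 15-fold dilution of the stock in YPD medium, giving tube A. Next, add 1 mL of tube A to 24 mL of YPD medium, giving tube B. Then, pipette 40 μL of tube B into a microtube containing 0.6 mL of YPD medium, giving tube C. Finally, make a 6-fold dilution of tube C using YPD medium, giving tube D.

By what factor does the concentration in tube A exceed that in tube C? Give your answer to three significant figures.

400

Step 1: 15-fold → factor 15
Step 2: 1 mL + 24 mL = 25 mL total → factor 25/1 = 25
Step 3: 40 μL + 0.6 mL = 640 μL total → factor 640/40 = 16
Dilution factor to tube A = 15; to tube C = 6000
[tube A]/[tube C] = (factor to tube C)/(factor to tube A) = 6000/15 = 400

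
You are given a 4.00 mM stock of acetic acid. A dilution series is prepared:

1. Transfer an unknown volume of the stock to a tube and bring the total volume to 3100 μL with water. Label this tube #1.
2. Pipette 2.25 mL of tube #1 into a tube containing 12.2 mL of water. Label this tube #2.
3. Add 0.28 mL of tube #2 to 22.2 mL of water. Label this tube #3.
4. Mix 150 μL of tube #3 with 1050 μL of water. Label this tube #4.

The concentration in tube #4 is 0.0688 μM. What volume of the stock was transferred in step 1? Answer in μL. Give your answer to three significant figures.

Step 1: v brought to 3100 μL → factor = 3100 μL/v
Step 2: 2.25 mL + 12.2 mL = 14.45 mL total → factor 14.45/2.25 = 6.4222
Step 3: 0.28 mL + 22.2 mL = 22.48 mL total → factor 22.48/0.28 = 80.286
Step 4: 150 μL + 1050 μL = 1200 μL total → factor 1200/150 = 8
Product of known-step factors = 4124.9
Overall factor = 4.00 mM / (0.0688 μM) = 58140
Step-1 factor = 58140 / 4124.9 = 14.095
v = 3100 μL / 14.095 = 220 μL

220 μL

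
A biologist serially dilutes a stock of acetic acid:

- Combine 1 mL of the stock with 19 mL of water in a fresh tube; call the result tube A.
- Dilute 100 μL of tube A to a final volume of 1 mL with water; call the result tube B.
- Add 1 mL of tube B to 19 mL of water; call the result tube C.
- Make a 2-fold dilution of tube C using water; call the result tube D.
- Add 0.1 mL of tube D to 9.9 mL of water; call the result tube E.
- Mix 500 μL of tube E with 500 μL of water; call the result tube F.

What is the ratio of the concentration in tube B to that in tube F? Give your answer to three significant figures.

8.00 × 10^3

Step 1: 1 mL + 19 mL = 20 mL total → factor 20/1 = 20
Step 2: 100 μL brought to 1 mL → factor 1000/100 = 10
Step 3: 1 mL + 19 mL = 20 mL total → factor 20/1 = 20
Step 4: 2-fold → factor 2
Step 5: 0.1 mL + 9.9 mL = 10 mL total → factor 10/0.1 = 100
Step 6: 500 μL + 500 μL = 1000 μL total → factor 1000/500 = 2
Dilution factor to tube B = 200; to tube F = 1.6 × 10^6
[tube B]/[tube F] = (factor to tube F)/(factor to tube B) = 1.6 × 10^6/200 = 8.00 × 10^3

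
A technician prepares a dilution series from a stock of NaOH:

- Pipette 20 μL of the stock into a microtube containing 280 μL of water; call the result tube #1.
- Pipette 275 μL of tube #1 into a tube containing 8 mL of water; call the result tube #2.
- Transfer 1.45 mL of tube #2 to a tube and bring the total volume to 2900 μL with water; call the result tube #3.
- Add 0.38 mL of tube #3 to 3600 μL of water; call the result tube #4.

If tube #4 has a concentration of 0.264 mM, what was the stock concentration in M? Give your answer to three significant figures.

Step 1: 20 μL + 280 μL = 300 μL total → factor 300/20 = 15
Step 2: 275 μL + 8 mL = 8275 μL total → factor 8275/275 = 30.091
Step 3: 1.45 mL brought to 2900 μL → factor 2.9/1.45 = 2
Step 4: 0.38 mL + 3600 μL = 3.98 mL total → factor 3.98/0.38 = 10.474
Overall dilution factor = 15 × 30.091 × 2 × 10.474 = 9454.9
Stock = 0.264 mM × 9454.9 = 2496 mM = 2.50 M

2.50 M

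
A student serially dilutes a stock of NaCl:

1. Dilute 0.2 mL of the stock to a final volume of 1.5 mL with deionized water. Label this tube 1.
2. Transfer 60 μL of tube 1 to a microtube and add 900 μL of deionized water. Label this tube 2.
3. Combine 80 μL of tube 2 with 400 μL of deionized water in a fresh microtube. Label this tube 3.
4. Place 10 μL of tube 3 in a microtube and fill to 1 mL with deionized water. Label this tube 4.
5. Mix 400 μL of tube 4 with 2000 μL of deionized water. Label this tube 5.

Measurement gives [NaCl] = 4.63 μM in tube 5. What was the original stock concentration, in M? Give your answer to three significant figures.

Step 1: 0.2 mL brought to 1.5 mL → factor 1.5/0.2 = 7.5
Step 2: 60 μL + 900 μL = 960 μL total → factor 960/60 = 16
Step 3: 80 μL + 400 μL = 480 μL total → factor 480/80 = 6
Step 4: 10 μL brought to 1 mL → factor 1000/10 = 100
Step 5: 400 μL + 2000 μL = 2400 μL total → factor 2400/400 = 6
Overall dilution factor = 7.5 × 16 × 6 × 100 × 6 = 4.32 × 10^5
Stock = 4.63 μM × 4.32 × 10^5 = 2.000 × 10^6 μM = 2.00 M

2.00 M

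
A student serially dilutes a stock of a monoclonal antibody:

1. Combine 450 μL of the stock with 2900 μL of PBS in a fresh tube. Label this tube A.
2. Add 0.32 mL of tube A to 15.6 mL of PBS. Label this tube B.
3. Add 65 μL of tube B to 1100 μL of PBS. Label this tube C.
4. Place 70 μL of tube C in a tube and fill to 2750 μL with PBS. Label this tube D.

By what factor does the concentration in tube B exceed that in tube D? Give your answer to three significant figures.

704

Step 1: 450 μL + 2900 μL = 3350 μL total → factor 3350/450 = 7.4444
Step 2: 0.32 mL + 15.6 mL = 15.92 mL total → factor 15.92/0.32 = 49.75
Step 3: 65 μL + 1100 μL = 1165 μL total → factor 1165/65 = 17.923
Step 4: 70 μL brought to 2750 μL → factor 2750/70 = 39.286
Dilution factor to tube B = 370.36; to tube D = 2.6078 × 10^5
[tube B]/[tube D] = (factor to tube D)/(factor to tube B) = 2.6078 × 10^5/370.36 = 704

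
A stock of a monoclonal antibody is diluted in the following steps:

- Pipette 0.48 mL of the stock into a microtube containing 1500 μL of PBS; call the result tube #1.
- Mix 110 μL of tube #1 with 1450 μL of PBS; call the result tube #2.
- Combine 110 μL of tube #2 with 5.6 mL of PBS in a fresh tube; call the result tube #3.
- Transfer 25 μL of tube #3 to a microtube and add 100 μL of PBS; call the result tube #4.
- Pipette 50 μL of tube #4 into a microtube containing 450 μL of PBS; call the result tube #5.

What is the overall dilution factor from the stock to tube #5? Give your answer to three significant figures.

1.52 × 10^5

Step 1: 0.48 mL + 1500 μL = 1.98 mL total → factor 1.98/0.48 = 4.125
Step 2: 110 μL + 1450 μL = 1560 μL total → factor 1560/110 = 14.182
Step 3: 110 μL + 5.6 mL = 5710 μL total → factor 5710/110 = 51.909
Step 4: 25 μL + 100 μL = 125 μL total → factor 125/25 = 5
Step 5: 50 μL + 450 μL = 500 μL total → factor 500/50 = 10
Overall dilution factor = 4.125 × 14.182 × 51.909 × 5 × 10 = 1.5183 × 10^5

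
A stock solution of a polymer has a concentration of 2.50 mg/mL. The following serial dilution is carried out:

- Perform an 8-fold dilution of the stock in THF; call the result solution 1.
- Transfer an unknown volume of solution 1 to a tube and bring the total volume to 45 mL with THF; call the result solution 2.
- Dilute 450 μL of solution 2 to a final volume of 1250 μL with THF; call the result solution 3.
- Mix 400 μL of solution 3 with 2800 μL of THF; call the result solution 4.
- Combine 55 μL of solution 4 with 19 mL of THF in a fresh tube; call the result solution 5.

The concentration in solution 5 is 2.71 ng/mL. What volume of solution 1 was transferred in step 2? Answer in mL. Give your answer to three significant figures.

3.00 mL

Step 1: 8-fold → factor 8
Step 2: v brought to 45 mL → factor = 45 mL/v
Step 3: 450 μL brought to 1250 μL → factor 1250/450 = 2.7778
Step 4: 400 μL + 2800 μL = 3200 μL total → factor 3200/400 = 8
Step 5: 55 μL + 19 mL = 19055 μL total → factor 19055/55 = 346.45
Product of known-step factors = 61592
Overall factor = 2.50 mg/mL / (2.71 ng/mL) = 9.2251 × 10^5
Step-2 factor = 9.2251 × 10^5 / 61592 = 14.978
v = 45 mL / 14.978 = 3.00 mL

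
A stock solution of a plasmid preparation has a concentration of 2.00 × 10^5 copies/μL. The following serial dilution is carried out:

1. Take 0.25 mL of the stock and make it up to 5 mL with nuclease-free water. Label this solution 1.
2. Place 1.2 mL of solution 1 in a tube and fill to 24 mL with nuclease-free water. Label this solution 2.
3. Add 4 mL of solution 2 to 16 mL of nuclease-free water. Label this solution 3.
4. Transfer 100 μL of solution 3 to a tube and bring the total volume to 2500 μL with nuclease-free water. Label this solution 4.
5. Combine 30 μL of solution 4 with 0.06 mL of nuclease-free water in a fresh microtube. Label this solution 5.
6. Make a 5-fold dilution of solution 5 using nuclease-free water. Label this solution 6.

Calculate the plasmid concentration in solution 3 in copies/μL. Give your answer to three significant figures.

Step 1: 0.25 mL brought to 5 mL → factor 5/0.25 = 20
Step 2: 1.2 mL brought to 24 mL → factor 24/1.2 = 20
Step 3: 4 mL + 16 mL = 20 mL total → factor 20/4 = 5
Dilution factor through solution 3 = 20 × 20 × 5 = 2000
[solution 3] = 2.00 × 10^5 copies/μL / 2000 = 100 copies/μL

100 copies/μL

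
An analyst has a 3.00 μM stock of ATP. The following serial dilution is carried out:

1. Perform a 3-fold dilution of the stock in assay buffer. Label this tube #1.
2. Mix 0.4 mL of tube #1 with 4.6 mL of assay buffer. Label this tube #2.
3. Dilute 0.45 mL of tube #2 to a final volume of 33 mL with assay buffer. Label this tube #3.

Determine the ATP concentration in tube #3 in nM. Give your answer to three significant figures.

1.09 nM

Step 1: 3-fold → factor 3
Step 2: 0.4 mL + 4.6 mL = 5 mL total → factor 5/0.4 = 12.5
Step 3: 0.45 mL brought to 33 mL → factor 33/0.45 = 73.333
Overall dilution factor = 3 × 12.5 × 73.333 = 2750
Final = 3.00 μM / 2750 = 0.001091 μM = 1.09 nM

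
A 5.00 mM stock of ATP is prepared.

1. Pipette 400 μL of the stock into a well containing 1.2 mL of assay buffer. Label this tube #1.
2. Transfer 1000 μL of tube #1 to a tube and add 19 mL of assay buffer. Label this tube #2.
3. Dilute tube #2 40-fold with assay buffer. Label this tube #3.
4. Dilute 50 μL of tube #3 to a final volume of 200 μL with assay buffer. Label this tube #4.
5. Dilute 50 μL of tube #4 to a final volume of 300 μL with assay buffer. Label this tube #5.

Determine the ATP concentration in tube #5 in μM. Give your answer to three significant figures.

Step 1: 400 μL + 1.2 mL = 1600 μL total → factor 1600/400 = 4
Step 2: 1000 μL + 19 mL = 20000 μL total → factor 20000/1000 = 20
Step 3: 40-fold → factor 40
Step 4: 50 μL brought to 200 μL → factor 200/50 = 4
Step 5: 50 μL brought to 300 μL → factor 300/50 = 6
Overall dilution factor = 4 × 20 × 40 × 4 × 6 = 76800
Final = 5.00 mM / 76800 = 6.510 × 10^-5 mM = 0.0651 μM

0.0651 μM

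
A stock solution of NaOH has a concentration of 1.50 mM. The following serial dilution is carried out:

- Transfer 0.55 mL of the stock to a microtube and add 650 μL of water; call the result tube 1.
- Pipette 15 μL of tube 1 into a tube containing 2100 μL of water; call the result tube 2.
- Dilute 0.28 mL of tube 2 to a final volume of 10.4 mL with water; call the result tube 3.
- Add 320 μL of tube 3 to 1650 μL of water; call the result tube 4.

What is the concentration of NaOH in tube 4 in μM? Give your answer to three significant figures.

Step 1: 0.55 mL + 650 μL = 1.2 mL total → factor 1.2/0.55 = 2.1818
Step 2: 15 μL + 2100 μL = 2115 μL total → factor 2115/15 = 141
Step 3: 0.28 mL brought to 10.4 mL → factor 10.4/0.28 = 37.143
Step 4: 320 μL + 1650 μL = 1970 μL total → factor 1970/320 = 6.1562
Overall dilution factor = 2.1818 × 141 × 37.143 × 6.1562 = 70344
Final = 1.50 mM / 70344 = 2.132 × 10^-5 mM = 0.0213 μM

0.0213 μM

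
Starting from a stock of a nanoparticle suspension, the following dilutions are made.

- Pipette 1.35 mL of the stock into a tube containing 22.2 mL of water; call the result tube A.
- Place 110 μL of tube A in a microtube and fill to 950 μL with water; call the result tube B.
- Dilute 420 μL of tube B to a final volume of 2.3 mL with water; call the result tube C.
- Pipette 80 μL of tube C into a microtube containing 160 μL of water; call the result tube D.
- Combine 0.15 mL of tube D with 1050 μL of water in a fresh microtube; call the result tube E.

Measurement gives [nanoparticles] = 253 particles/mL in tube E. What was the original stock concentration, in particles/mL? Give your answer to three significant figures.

Step 1: 1.35 mL + 22.2 mL = 23.55 mL total → factor 23.55/1.35 = 17.444
Step 2: 110 μL brought to 950 μL → factor 950/110 = 8.6364
Step 3: 420 μL brought to 2.3 mL → factor 2300/420 = 5.4762
Step 4: 80 μL + 160 μL = 240 μL total → factor 240/80 = 3
Step 5: 0.15 mL + 1050 μL = 1.2 mL total → factor 1.2/0.15 = 8
Overall dilution factor = 17.444 × 8.6364 × 5.4762 × 3 × 8 = 19801
Stock = 253 particles/mL × 19801 = 5.01 × 10^6 particles/mL

5.01 × 10^6 particles/mL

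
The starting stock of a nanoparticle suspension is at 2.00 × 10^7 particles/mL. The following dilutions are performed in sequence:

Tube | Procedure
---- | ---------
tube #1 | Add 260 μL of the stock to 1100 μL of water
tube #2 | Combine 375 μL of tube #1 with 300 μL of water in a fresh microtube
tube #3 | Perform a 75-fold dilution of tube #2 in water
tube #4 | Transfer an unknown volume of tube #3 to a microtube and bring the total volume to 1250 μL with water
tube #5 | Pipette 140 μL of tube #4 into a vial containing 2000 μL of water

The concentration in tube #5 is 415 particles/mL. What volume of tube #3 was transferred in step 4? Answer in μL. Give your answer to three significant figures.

Step 1: 260 μL + 1100 μL = 1360 μL total → factor 1360/260 = 5.2308
Step 2: 375 μL + 300 μL = 675 μL total → factor 675/375 = 1.8
Step 3: 75-fold → factor 75
Step 4: v brought to 1250 μL → factor = 1250 μL/v
Step 5: 140 μL + 2000 μL = 2140 μL total → factor 2140/140 = 15.286
Product of known-step factors = 10794
Overall factor = 2.00 × 10^7 particles/mL / (415 particles/mL) = 48193
Step-4 factor = 48193 / 10794 = 4.4647
v = 1250 μL / 4.4647 = 280 μL

280 μL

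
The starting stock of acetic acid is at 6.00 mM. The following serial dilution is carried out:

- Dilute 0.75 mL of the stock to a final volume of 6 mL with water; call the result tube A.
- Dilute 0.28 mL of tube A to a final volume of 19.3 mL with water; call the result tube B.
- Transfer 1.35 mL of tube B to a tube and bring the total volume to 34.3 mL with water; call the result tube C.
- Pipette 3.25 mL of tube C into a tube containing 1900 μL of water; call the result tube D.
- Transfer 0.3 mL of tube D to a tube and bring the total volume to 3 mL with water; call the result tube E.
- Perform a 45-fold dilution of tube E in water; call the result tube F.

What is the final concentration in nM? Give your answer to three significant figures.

Step 1: 0.75 mL brought to 6 mL → factor 6/0.75 = 8
Step 2: 0.28 mL brought to 19.3 mL → factor 19.3/0.28 = 68.929
Step 3: 1.35 mL brought to 34.3 mL → factor 34.3/1.35 = 25.407
Step 4: 3.25 mL + 1900 μL = 5.15 mL total → factor 5.15/3.25 = 1.5846
Step 5: 0.3 mL brought to 3 mL → factor 3/0.3 = 10
Step 6: 45-fold → factor 45
Overall dilution factor = 8 × 68.929 × 25.407 × 1.5846 × 10 × 45 = 9.9905 × 10^6
Final = 6.00 mM / 9.9905 × 10^6 = 6.006 × 10^-7 mM = 0.601 nM

0.601 nM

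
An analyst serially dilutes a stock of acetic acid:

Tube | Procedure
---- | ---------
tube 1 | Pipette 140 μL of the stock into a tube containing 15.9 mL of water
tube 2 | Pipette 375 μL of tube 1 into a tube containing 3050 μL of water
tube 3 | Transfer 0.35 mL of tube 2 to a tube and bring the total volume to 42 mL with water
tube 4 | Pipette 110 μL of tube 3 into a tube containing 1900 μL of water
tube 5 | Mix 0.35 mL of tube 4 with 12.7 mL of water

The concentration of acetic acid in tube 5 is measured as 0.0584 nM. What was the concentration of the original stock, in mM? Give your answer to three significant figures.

5.00 mM

Step 1: 140 μL + 15.9 mL = 16040 μL total → factor 16040/140 = 114.57
Step 2: 375 μL + 3050 μL = 3425 μL total → factor 3425/375 = 9.1333
Step 3: 0.35 mL brought to 42 mL → factor 42/0.35 = 120
Step 4: 110 μL + 1900 μL = 2010 μL total → factor 2010/110 = 18.273
Step 5: 0.35 mL + 12.7 mL = 13.05 mL total → factor 13.05/0.35 = 37.286
Overall dilution factor = 114.57 × 9.1333 × 120 × 18.273 × 37.286 = 8.5553 × 10^7
Stock = 0.0584 nM × 8.5553 × 10^7 = 4.996 × 10^6 nM = 5.00 mM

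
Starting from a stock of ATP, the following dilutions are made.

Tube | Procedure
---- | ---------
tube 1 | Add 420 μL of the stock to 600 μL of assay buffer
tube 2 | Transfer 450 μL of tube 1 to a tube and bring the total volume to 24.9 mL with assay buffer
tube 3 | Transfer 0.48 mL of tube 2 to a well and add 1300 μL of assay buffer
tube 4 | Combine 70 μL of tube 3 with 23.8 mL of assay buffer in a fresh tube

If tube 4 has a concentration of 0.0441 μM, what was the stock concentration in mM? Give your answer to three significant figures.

7.49 mM

Step 1: 420 μL + 600 μL = 1020 μL total → factor 1020/420 = 2.4286
Step 2: 450 μL brought to 24.9 mL → factor 24900/450 = 55.333
Step 3: 0.48 mL + 1300 μL = 1.78 mL total → factor 1.78/0.48 = 3.7083
Step 4: 70 μL + 23.8 mL = 23870 μL total → factor 23870/70 = 341
Overall dilution factor = 2.4286 × 55.333 × 3.7083 × 341 = 1.6993 × 10^5
Stock = 0.0441 μM × 1.6993 × 10^5 = 7494 μM = 7.49 mM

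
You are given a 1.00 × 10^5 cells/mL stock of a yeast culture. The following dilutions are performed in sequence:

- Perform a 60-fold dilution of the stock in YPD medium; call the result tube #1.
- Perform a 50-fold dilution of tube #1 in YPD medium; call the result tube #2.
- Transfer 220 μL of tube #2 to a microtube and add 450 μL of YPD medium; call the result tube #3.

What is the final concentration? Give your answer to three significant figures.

10.9 cells/mL

Step 1: 60-fold → factor 60
Step 2: 50-fold → factor 50
Step 3: 220 μL + 450 μL = 670 μL total → factor 670/220 = 3.0455
Overall dilution factor = 60 × 50 × 3.0455 = 9136.4
Final = 1.00 × 10^5 cells/mL / 9136.4 = 10.9 cells/mL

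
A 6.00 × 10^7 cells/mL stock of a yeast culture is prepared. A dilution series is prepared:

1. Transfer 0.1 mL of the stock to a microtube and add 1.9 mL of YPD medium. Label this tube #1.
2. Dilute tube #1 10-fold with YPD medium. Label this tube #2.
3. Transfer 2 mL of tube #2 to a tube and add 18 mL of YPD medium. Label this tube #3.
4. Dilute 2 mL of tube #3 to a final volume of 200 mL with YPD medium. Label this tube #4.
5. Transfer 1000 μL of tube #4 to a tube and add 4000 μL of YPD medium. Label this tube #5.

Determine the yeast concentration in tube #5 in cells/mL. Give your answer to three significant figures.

60.0 cells/mL

Step 1: 0.1 mL + 1.9 mL = 2 mL total → factor 2/0.1 = 20
Step 2: 10-fold → factor 10
Step 3: 2 mL + 18 mL = 20 mL total → factor 20/2 = 10
Step 4: 2 mL brought to 200 mL → factor 200/2 = 100
Step 5: 1000 μL + 4000 μL = 5000 μL total → factor 5000/1000 = 5
Overall dilution factor = 20 × 10 × 10 × 100 × 5 = 1 × 10^6
Final = 6.00 × 10^7 cells/mL / 1 × 10^6 = 60.0 cells/mL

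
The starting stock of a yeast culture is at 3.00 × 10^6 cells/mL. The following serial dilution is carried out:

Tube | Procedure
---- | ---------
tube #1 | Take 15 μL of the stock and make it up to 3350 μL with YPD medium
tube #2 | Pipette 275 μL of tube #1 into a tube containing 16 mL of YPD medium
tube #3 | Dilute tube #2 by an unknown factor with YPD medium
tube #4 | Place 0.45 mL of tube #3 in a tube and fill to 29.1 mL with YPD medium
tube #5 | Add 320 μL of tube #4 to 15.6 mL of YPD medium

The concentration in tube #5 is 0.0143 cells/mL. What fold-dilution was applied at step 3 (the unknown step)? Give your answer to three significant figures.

4.93-fold

Step 1: 15 μL brought to 3350 μL → factor 3350/15 = 223.33
Step 2: 275 μL + 16 mL = 16275 μL total → factor 16275/275 = 59.182
Step 3: unknown factor x
Step 4: 0.45 mL brought to 29.1 mL → factor 29.1/0.45 = 64.667
Step 5: 320 μL + 15.6 mL = 15920 μL total → factor 15920/320 = 49.75
Product of known-step factors = 4.2522 × 10^7
Overall factor = 3.00 × 10^6 cells/mL / (0.0143 cells/mL) = 2.0979 × 10^8
x = 2.0979 × 10^8 / 4.2522 × 10^7 = 4.93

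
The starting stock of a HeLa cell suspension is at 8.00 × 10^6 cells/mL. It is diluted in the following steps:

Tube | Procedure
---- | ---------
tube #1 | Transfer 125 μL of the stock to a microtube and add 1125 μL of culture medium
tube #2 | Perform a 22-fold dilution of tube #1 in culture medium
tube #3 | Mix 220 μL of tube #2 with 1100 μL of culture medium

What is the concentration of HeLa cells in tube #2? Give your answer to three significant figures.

3.64 × 10^4 cells/mL

Step 1: 125 μL + 1125 μL = 1250 μL total → factor 1250/125 = 10
Step 2: 22-fold → factor 22
Dilution factor through tube #2 = 10 × 22 = 220
[tube #2] = 8.00 × 10^6 cells/mL / 220 = 3.64 × 10^4 cells/mL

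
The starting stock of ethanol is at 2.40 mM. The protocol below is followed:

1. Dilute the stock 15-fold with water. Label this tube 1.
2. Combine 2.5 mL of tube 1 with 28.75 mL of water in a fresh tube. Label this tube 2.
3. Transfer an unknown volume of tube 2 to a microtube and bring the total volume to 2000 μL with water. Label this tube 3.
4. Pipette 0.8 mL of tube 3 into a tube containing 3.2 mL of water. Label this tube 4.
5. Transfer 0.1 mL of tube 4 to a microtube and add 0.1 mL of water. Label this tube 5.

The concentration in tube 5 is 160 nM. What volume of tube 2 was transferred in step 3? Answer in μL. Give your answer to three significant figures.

250 μL

Step 1: 15-fold → factor 15
Step 2: 2.5 mL + 28.75 mL = 31.25 mL total → factor 31.25/2.5 = 12.5
Step 3: v brought to 2000 μL → factor = 2000 μL/v
Step 4: 0.8 mL + 3.2 mL = 4 mL total → factor 4/0.8 = 5
Step 5: 0.1 mL + 0.1 mL = 0.2 mL total → factor 0.2/0.1 = 2
Product of known-step factors = 1875
Overall factor = 2.40 mM / (160 nM) = 15000
Step-3 factor = 15000 / 1875 = 8
v = 2000 μL / 8 = 250 μL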